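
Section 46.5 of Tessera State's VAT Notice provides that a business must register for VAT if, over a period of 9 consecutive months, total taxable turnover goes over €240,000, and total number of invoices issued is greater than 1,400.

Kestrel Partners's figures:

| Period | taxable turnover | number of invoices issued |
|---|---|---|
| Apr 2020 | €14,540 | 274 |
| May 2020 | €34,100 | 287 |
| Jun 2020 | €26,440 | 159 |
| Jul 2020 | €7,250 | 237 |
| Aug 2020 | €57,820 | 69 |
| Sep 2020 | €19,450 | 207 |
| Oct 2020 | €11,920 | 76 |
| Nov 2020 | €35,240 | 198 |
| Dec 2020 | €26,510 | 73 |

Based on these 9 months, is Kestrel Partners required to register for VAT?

No

Total taxable turnover: €14,540 + €34,100 + €26,440 + €7,250 + €57,820 + €19,450 + €11,920 + €35,240 + €26,510 = €233,270 (≤ €240,000).
Total number of invoices issued: 274 + 287 + 159 + 237 + 69 + 207 + 76 + 198 + 73 = 1,580 (> 1,400).
The test is 'and': the rule requires both, and at least one is not exceeded.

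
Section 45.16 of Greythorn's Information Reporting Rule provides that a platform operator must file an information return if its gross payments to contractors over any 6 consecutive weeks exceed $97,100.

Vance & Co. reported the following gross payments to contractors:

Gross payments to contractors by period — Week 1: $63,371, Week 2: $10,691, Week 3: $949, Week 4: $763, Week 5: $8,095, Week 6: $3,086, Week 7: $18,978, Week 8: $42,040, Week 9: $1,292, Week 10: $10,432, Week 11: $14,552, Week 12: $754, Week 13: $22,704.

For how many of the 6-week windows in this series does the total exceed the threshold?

0

Week 1–Week 6: $63,371 + $10,691 + $949 + $763 + $8,095 + $3,086 = $86,955 (under)
Week 2–Week 7: $10,691 + $949 + $763 + $8,095 + $3,086 + $18,978 = $42,562 (under)
Week 3–Week 8: $949 + $763 + $8,095 + $3,086 + $18,978 + $42,040 = $73,911 (under)
Week 4–Week 9: $763 + $8,095 + $3,086 + $18,978 + $42,040 + $1,292 = $74,254 (under)
Week 5–Week 10: $8,095 + $3,086 + $18,978 + $42,040 + $1,292 + $10,432 = $83,923 (under)
Week 6–Week 11: $3,086 + $18,978 + $42,040 + $1,292 + $10,432 + $14,552 = $90,380 (under)
Week 7–Week 12: $18,978 + $42,040 + $1,292 + $10,432 + $14,552 + $754 = $88,048 (under)
Week 8–Week 13: $42,040 + $1,292 + $10,432 + $14,552 + $754 + $22,704 = $91,774 (under)
0 windows exceed the threshold.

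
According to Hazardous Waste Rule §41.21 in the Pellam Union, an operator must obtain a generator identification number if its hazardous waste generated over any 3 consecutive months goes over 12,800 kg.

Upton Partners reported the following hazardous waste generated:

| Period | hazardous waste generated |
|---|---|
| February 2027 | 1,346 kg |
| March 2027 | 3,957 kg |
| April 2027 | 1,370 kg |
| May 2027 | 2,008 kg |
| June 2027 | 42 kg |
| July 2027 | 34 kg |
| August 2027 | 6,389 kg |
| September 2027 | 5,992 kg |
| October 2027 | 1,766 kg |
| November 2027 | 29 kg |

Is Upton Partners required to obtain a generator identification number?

Yes

February 2027–April 2027: 1,346 kg + 3,957 kg + 1,370 kg = 6,673 kg (under)
March 2027–May 2027: 3,957 kg + 1,370 kg + 2,008 kg = 7,335 kg (under)
April 2027–June 2027: 1,370 kg + 2,008 kg + 42 kg = 3,420 kg (under)
May 2027–July 2027: 2,008 kg + 42 kg + 34 kg = 2,084 kg (under)
June 2027–August 2027: 42 kg + 34 kg + 6,389 kg = 6,465 kg (under)
July 2027–September 2027: 34 kg + 6,389 kg + 5,992 kg = 12,415 kg (under)
August 2027–October 2027: 6,389 kg + 5,992 kg + 1,766 kg = 14,147 kg (over)
September 2027–November 2027: 5,992 kg + 1,766 kg + 29 kg = 7,787 kg (under)
At least one window exceeds 12,800 kg.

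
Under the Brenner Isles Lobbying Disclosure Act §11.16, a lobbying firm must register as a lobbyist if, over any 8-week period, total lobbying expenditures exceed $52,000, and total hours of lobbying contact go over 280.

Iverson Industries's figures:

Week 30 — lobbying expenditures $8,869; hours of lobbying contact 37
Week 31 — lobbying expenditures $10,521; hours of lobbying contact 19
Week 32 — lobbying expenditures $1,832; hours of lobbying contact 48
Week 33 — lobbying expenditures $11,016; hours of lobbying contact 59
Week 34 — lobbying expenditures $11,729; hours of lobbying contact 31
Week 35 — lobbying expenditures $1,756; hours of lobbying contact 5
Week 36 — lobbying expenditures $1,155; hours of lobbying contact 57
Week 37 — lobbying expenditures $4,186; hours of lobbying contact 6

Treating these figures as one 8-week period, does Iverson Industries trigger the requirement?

No

Total lobbying expenditures: $8,869 + $10,521 + $1,832 + $11,016 + $11,729 + $1,756 + $1,155 + $4,186 = $51,064 (≤ $52,000).
Total hours of lobbying contact: 37 + 19 + 48 + 59 + 31 + 5 + 57 + 6 = 262 (≤ 280).
The test is 'and': the rule requires both, and at least one is not exceeded.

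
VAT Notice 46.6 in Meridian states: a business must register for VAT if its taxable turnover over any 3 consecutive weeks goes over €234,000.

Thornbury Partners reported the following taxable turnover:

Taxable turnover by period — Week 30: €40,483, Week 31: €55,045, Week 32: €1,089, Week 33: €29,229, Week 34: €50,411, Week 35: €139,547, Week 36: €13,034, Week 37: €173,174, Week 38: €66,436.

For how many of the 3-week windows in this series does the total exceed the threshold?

2

Week 30–Week 32: €40,483 + €55,045 + €1,089 = €96,617 (under)
Week 31–Week 33: €55,045 + €1,089 + €29,229 = €85,363 (under)
Week 32–Week 34: €1,089 + €29,229 + €50,411 = €80,729 (under)
Week 33–Week 35: €29,229 + €50,411 + €139,547 = €219,187 (under)
Week 34–Week 36: €50,411 + €139,547 + €13,034 = €202,992 (under)
Week 35–Week 37: €139,547 + €13,034 + €173,174 = €325,755 (over)
Week 36–Week 38: €13,034 + €173,174 + €66,436 = €252,644 (over)
2 windows exceed the threshold.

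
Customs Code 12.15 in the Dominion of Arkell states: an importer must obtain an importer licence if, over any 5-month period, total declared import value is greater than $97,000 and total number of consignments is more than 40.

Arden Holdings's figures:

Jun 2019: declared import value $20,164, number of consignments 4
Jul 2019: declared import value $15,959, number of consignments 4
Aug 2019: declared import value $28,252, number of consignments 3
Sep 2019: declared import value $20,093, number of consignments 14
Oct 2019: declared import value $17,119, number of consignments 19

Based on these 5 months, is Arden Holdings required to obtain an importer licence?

Total declared import value: $20,164 + $15,959 + $28,252 + $20,093 + $17,119 = $101,587 (> $97,000).
Total number of consignments: 4 + 4 + 3 + 14 + 19 = 44 (> 40).
The test is 'and': both thresholds are exceeded.

Yes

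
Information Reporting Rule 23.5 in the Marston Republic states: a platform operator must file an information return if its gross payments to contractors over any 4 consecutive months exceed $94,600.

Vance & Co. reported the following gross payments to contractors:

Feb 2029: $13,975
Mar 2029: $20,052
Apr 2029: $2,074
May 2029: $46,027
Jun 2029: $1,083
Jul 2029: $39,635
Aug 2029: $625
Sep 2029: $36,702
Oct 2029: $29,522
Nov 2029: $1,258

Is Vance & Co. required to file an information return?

Feb 2029–May 2029: $13,975 + $20,052 + $2,074 + $46,027 = $82,128 (under)
Mar 2029–Jun 2029: $20,052 + $2,074 + $46,027 + $1,083 = $69,236 (under)
Apr 2029–Jul 2029: $2,074 + $46,027 + $1,083 + $39,635 = $88,819 (under)
May 2029–Aug 2029: $46,027 + $1,083 + $39,635 + $625 = $87,370 (under)
Jun 2029–Sep 2029: $1,083 + $39,635 + $625 + $36,702 = $78,045 (under)
Jul 2029–Oct 2029: $39,635 + $625 + $36,702 + $29,522 = $106,484 (over)
Aug 2029–Nov 2029: $625 + $36,702 + $29,522 + $1,258 = $68,107 (under)
At least one window exceeds $94,600.

Yes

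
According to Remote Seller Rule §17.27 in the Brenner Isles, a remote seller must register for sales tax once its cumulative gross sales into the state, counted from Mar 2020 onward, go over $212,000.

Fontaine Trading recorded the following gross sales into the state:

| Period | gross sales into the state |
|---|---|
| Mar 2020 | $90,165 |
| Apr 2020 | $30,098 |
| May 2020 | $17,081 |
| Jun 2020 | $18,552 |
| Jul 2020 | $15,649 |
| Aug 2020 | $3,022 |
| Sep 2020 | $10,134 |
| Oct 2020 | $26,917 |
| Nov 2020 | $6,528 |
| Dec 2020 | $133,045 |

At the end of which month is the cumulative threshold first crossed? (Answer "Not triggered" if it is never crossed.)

Nov 2020

Through Mar 2020: $90,165
Through Apr 2020: $120,263
Through May 2020: $137,344
Through Jun 2020: $155,896
Through Jul 2020: $171,545
Through Aug 2020: $174,567
Through Sep 2020: $184,701
Through Oct 2020: $211,618
Through Nov 2020: $218,146 ← exceeds threshold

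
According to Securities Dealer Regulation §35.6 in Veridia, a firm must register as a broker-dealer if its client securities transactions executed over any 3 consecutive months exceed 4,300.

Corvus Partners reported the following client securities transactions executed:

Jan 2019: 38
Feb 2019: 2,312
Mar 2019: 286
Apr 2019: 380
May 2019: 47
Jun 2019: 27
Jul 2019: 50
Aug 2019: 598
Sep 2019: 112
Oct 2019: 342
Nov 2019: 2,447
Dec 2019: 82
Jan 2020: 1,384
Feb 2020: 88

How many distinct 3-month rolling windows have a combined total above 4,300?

Jan 2019–Mar 2019: 38 + 2,312 + 286 = 2,636 (under)
Feb 2019–Apr 2019: 2,312 + 286 + 380 = 2,978 (under)
Mar 2019–May 2019: 286 + 380 + 47 = 713 (under)
Apr 2019–Jun 2019: 380 + 47 + 27 = 454 (under)
May 2019–Jul 2019: 47 + 27 + 50 = 124 (under)
Jun 2019–Aug 2019: 27 + 50 + 598 = 675 (under)
Jul 2019–Sep 2019: 50 + 598 + 112 = 760 (under)
Aug 2019–Oct 2019: 598 + 112 + 342 = 1,052 (under)
Sep 2019–Nov 2019: 112 + 342 + 2,447 = 2,901 (under)
Oct 2019–Dec 2019: 342 + 2,447 + 82 = 2,871 (under)
Nov 2019–Jan 2020: 2,447 + 82 + 1,384 = 3,913 (under)
Dec 2019–Feb 2020: 82 + 1,384 + 88 = 1,554 (under)
0 windows exceed the threshold.

0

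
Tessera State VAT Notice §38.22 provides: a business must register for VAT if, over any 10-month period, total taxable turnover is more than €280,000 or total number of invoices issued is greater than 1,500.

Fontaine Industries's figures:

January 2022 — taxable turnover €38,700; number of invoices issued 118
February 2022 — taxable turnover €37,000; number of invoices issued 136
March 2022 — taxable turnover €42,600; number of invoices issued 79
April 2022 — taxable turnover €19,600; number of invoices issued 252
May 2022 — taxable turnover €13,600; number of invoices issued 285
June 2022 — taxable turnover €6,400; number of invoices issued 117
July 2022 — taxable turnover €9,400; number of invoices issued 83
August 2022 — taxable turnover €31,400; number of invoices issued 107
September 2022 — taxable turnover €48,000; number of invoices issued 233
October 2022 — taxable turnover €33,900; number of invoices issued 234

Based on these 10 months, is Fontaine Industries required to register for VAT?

Yes

Total taxable turnover: €38,700 + €37,000 + €42,600 + €19,600 + €13,600 + €6,400 + €9,400 + €31,400 + €48,000 + €33,900 = €280,600 (> €280,000).
Total number of invoices issued: 118 + 136 + 79 + 252 + 285 + 117 + 83 + 107 + 233 + 234 = 1,644 (> 1,500).
The test is 'or': at least one threshold is exceeded.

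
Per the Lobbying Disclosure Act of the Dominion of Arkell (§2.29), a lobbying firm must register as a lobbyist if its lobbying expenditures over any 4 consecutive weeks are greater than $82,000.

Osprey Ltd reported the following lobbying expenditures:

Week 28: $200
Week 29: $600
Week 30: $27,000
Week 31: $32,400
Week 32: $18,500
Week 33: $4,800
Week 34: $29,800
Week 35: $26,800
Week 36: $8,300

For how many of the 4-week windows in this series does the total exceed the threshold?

Week 28–Week 31: $200 + $600 + $27,000 + $32,400 = $60,200 (under)
Week 29–Week 32: $600 + $27,000 + $32,400 + $18,500 = $78,500 (under)
Week 30–Week 33: $27,000 + $32,400 + $18,500 + $4,800 = $82,700 (over)
Week 31–Week 34: $32,400 + $18,500 + $4,800 + $29,800 = $85,500 (over)
Week 32–Week 35: $18,500 + $4,800 + $29,800 + $26,800 = $79,900 (under)
Week 33–Week 36: $4,800 + $29,800 + $26,800 + $8,300 = $69,700 (under)
2 windows exceed the threshold.

2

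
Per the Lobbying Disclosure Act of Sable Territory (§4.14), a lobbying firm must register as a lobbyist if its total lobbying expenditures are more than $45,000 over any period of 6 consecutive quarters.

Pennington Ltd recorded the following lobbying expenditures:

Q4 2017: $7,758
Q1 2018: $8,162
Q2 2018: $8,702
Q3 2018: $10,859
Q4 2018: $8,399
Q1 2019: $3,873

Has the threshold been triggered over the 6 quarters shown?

Yes

Total lobbying expenditures: $7,758 + $8,162 + $8,702 + $10,859 + $8,399 + $3,873 = $47,753.
$47,753 > $45,000, so the threshold is exceeded.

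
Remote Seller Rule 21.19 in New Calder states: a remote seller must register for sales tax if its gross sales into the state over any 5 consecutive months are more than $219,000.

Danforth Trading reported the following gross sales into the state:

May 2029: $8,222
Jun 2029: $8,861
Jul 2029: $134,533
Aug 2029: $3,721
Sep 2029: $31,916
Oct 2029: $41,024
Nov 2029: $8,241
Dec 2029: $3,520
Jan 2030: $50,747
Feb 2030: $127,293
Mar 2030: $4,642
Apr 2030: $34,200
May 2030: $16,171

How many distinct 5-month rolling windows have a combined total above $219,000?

5

May 2029–Sep 2029: $8,222 + $8,861 + $134,533 + $3,721 + $31,916 = $187,253 (under)
Jun 2029–Oct 2029: $8,861 + $134,533 + $3,721 + $31,916 + $41,024 = $220,055 (over)
Jul 2029–Nov 2029: $134,533 + $3,721 + $31,916 + $41,024 + $8,241 = $219,435 (over)
Aug 2029–Dec 2029: $3,721 + $31,916 + $41,024 + $8,241 + $3,520 = $88,422 (under)
Sep 2029–Jan 2030: $31,916 + $41,024 + $8,241 + $3,520 + $50,747 = $135,448 (under)
Oct 2029–Feb 2030: $41,024 + $8,241 + $3,520 + $50,747 + $127,293 = $230,825 (over)
Nov 2029–Mar 2030: $8,241 + $3,520 + $50,747 + $127,293 + $4,642 = $194,443 (under)
Dec 2029–Apr 2030: $3,520 + $50,747 + $127,293 + $4,642 + $34,200 = $220,402 (over)
Jan 2030–May 2030: $50,747 + $127,293 + $4,642 + $34,200 + $16,171 = $233,053 (over)
5 windows exceed the threshold.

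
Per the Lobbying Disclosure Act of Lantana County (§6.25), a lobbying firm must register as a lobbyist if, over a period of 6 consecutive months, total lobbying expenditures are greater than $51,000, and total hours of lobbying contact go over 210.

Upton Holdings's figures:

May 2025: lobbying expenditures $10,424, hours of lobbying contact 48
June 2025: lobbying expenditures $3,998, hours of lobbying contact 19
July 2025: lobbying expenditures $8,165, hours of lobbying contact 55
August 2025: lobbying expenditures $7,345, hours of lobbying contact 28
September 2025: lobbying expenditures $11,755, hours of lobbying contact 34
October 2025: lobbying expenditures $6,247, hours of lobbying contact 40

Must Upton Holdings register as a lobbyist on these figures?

No

Total lobbying expenditures: $10,424 + $3,998 + $8,165 + $7,345 + $11,755 + $6,247 = $47,934 (≤ $51,000).
Total hours of lobbying contact: 48 + 19 + 55 + 28 + 34 + 40 = 224 (> 210).
The test is 'and': the rule requires both, and at least one is not exceeded.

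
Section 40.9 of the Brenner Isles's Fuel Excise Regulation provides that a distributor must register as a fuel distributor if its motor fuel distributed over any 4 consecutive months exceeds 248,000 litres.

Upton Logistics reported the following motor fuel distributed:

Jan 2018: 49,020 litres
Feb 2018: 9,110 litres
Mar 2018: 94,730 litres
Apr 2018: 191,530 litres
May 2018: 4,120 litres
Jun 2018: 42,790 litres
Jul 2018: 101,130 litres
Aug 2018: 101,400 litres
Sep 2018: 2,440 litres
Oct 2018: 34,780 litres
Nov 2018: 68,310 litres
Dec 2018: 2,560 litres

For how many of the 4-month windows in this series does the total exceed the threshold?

Jan 2018–Apr 2018: 49,020 litres + 9,110 litres + 94,730 litres + 191,530 litres = 344,390 litres (over)
Feb 2018–May 2018: 9,110 litres + 94,730 litres + 191,530 litres + 4,120 litres = 299,490 litres (over)
Mar 2018–Jun 2018: 94,730 litres + 191,530 litres + 4,120 litres + 42,790 litres = 333,170 litres (over)
Apr 2018–Jul 2018: 191,530 litres + 4,120 litres + 42,790 litres + 101,130 litres = 339,570 litres (over)
May 2018–Aug 2018: 4,120 litres + 42,790 litres + 101,130 litres + 101,400 litres = 249,440 litres (over)
Jun 2018–Sep 2018: 42,790 litres + 101,130 litres + 101,400 litres + 2,440 litres = 247,760 litres (under)
Jul 2018–Oct 2018: 101,130 litres + 101,400 litres + 2,440 litres + 34,780 litres = 239,750 litres (under)
Aug 2018–Nov 2018: 101,400 litres + 2,440 litres + 34,780 litres + 68,310 litres = 206,930 litres (under)
Sep 2018–Dec 2018: 2,440 litres + 34,780 litres + 68,310 litres + 2,560 litres = 108,090 litres (under)
5 windows exceed the threshold.

5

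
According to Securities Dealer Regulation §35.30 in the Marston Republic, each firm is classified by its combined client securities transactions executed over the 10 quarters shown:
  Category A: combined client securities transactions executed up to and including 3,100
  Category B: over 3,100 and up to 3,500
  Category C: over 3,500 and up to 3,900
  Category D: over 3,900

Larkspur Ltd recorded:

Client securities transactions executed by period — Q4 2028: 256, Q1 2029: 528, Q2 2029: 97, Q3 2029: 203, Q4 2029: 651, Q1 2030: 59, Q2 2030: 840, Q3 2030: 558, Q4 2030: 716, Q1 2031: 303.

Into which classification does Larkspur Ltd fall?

Category D

Combined client securities transactions executed: 256 + 528 + 97 + 203 + 651 + 59 + 840 + 558 + 716 + 303 = 4,211.
4,211 > 3,900, so Category D applies.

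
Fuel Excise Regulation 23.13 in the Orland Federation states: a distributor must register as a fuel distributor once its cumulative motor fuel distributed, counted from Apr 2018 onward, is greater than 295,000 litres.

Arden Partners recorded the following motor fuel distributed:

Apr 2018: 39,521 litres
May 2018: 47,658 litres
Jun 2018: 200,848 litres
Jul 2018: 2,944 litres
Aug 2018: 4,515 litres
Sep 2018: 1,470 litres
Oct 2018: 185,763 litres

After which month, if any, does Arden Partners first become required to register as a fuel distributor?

Aug 2018

Through Apr 2018: 39,521 litres
Through May 2018: 87,179 litres
Through Jun 2018: 288,027 litres
Through Jul 2018: 290,971 litres
Through Aug 2018: 295,486 litres ← exceeds threshold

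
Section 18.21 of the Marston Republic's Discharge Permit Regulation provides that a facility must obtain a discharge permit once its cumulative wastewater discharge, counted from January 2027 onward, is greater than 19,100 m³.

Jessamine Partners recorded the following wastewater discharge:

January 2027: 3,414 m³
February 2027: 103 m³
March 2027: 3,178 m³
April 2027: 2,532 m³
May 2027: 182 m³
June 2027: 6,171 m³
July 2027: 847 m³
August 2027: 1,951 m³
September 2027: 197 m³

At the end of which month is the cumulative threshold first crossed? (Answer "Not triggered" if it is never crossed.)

Not triggered

Through January 2027: 3,414 m³
Through February 2027: 3,517 m³
Through March 2027: 6,695 m³
Through April 2027: 9,227 m³
Through May 2027: 9,409 m³
Through June 2027: 15,580 m³
Through July 2027: 16,427 m³
Through August 2027: 18,378 m³
Through September 2027: 18,575 m³
Final cumulative total 18,575 m³ ≤ 19,100 m³; the threshold is never exceeded.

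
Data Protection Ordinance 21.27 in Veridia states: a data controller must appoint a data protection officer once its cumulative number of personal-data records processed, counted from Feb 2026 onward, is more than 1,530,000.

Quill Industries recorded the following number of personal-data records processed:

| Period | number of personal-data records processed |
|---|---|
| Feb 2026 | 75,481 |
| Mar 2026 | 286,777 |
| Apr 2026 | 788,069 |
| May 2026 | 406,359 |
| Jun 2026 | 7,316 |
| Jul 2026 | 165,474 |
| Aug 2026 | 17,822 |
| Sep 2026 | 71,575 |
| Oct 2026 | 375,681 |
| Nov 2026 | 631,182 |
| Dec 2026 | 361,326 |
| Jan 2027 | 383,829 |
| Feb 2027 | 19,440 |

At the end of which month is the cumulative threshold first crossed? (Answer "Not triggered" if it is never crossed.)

May 2026

Through Feb 2026: 75,481
Through Mar 2026: 362,258
Through Apr 2026: 1,150,327
Through May 2026: 1,556,686 ← exceeds threshold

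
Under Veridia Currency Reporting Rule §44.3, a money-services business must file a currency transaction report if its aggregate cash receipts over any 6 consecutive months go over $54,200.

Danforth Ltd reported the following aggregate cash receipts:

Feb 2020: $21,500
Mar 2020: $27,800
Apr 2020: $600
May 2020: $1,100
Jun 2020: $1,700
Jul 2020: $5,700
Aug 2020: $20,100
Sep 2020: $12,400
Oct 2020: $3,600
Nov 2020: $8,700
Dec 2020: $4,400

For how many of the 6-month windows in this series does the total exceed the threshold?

Feb 2020–Jul 2020: $21,500 + $27,800 + $600 + $1,100 + $1,700 + $5,700 = $58,400 (over)
Mar 2020–Aug 2020: $27,800 + $600 + $1,100 + $1,700 + $5,700 + $20,100 = $57,000 (over)
Apr 2020–Sep 2020: $600 + $1,100 + $1,700 + $5,700 + $20,100 + $12,400 = $41,600 (under)
May 2020–Oct 2020: $1,100 + $1,700 + $5,700 + $20,100 + $12,400 + $3,600 = $44,600 (under)
Jun 2020–Nov 2020: $1,700 + $5,700 + $20,100 + $12,400 + $3,600 + $8,700 = $52,200 (under)
Jul 2020–Dec 2020: $5,700 + $20,100 + $12,400 + $3,600 + $8,700 + $4,400 = $54,900 (over)
3 windows exceed the threshold.

3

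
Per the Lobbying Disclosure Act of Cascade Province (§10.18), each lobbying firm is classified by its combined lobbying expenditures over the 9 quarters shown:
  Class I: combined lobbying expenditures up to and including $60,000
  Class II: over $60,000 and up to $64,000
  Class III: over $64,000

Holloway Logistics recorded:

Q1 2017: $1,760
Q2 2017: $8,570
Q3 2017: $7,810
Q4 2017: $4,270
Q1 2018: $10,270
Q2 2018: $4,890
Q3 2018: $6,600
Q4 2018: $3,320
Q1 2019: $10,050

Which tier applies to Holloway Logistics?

Class I

Combined lobbying expenditures: $1,760 + $8,570 + $7,810 + $4,270 + $10,270 + $4,890 + $6,600 + $3,320 + $10,050 = $57,540.
$57,540 ≤ $60,000, so Class I applies.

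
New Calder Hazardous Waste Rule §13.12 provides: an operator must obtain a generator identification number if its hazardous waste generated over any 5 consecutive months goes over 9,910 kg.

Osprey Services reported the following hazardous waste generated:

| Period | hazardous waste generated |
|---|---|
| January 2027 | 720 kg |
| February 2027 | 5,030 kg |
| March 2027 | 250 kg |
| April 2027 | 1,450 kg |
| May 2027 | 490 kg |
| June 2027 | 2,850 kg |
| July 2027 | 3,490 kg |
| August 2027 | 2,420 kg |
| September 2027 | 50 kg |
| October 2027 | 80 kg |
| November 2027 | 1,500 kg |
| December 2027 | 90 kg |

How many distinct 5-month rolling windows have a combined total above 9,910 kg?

2

January 2027–May 2027: 720 kg + 5,030 kg + 250 kg + 1,450 kg + 490 kg = 7,940 kg (under)
February 2027–June 2027: 5,030 kg + 250 kg + 1,450 kg + 490 kg + 2,850 kg = 10,070 kg (over)
March 2027–July 2027: 250 kg + 1,450 kg + 490 kg + 2,850 kg + 3,490 kg = 8,530 kg (under)
April 2027–August 2027: 1,450 kg + 490 kg + 2,850 kg + 3,490 kg + 2,420 kg = 10,700 kg (over)
May 2027–September 2027: 490 kg + 2,850 kg + 3,490 kg + 2,420 kg + 50 kg = 9,300 kg (under)
June 2027–October 2027: 2,850 kg + 3,490 kg + 2,420 kg + 50 kg + 80 kg = 8,890 kg (under)
July 2027–November 2027: 3,490 kg + 2,420 kg + 50 kg + 80 kg + 1,500 kg = 7,540 kg (under)
August 2027–December 2027: 2,420 kg + 50 kg + 80 kg + 1,500 kg + 90 kg = 4,140 kg (under)
2 windows exceed the threshold.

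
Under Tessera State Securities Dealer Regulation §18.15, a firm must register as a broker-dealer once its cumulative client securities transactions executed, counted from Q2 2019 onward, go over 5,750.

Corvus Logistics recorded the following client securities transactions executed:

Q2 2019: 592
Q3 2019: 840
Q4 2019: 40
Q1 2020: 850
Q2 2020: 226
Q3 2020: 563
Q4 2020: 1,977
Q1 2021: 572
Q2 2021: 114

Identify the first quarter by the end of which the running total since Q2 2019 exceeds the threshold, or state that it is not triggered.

Q2 2021

Through Q2 2019: 592
Through Q3 2019: 1,432
Through Q4 2019: 1,472
Through Q1 2020: 2,322
Through Q2 2020: 2,548
Through Q3 2020: 3,111
Through Q4 2020: 5,088
Through Q1 2021: 5,660
Through Q2 2021: 5,774 ← exceeds threshold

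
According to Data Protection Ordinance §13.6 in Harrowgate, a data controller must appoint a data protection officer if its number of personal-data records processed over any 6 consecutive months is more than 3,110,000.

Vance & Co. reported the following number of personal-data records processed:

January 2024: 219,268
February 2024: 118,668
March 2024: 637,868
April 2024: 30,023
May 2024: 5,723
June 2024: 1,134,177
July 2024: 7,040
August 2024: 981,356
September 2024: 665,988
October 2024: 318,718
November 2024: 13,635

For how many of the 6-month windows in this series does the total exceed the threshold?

2

January 2024–June 2024: 219,268 + 118,668 + 637,868 + 30,023 + 5,723 + 1,134,177 = 2,145,727 (under)
February 2024–July 2024: 118,668 + 637,868 + 30,023 + 5,723 + 1,134,177 + 7,040 = 1,933,499 (under)
March 2024–August 2024: 637,868 + 30,023 + 5,723 + 1,134,177 + 7,040 + 981,356 = 2,796,187 (under)
April 2024–September 2024: 30,023 + 5,723 + 1,134,177 + 7,040 + 981,356 + 665,988 = 2,824,307 (under)
May 2024–October 2024: 5,723 + 1,134,177 + 7,040 + 981,356 + 665,988 + 318,718 = 3,113,002 (over)
June 2024–November 2024: 1,134,177 + 7,040 + 981,356 + 665,988 + 318,718 + 13,635 = 3,120,914 (over)
2 windows exceed the threshold.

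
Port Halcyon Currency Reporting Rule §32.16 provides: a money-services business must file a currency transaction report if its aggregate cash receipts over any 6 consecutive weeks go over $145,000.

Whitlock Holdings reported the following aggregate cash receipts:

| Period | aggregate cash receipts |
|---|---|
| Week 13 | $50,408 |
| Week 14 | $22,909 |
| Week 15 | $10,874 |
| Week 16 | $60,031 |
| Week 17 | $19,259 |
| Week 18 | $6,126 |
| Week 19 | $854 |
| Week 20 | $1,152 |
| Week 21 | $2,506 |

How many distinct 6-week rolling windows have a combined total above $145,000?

Week 13–Week 18: $50,408 + $22,909 + $10,874 + $60,031 + $19,259 + $6,126 = $169,607 (over)
Week 14–Week 19: $22,909 + $10,874 + $60,031 + $19,259 + $6,126 + $854 = $120,053 (under)
Week 15–Week 20: $10,874 + $60,031 + $19,259 + $6,126 + $854 + $1,152 = $98,296 (under)
Week 16–Week 21: $60,031 + $19,259 + $6,126 + $854 + $1,152 + $2,506 = $89,928 (under)
1 window exceeds the threshold.

1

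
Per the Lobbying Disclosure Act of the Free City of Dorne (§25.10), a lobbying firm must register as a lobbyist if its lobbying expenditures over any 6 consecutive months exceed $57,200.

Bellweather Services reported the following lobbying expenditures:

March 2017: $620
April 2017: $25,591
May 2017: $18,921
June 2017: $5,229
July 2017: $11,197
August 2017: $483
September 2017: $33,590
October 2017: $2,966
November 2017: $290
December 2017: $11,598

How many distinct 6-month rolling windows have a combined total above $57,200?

March 2017–August 2017: $620 + $25,591 + $18,921 + $5,229 + $11,197 + $483 = $62,041 (over)
April 2017–September 2017: $25,591 + $18,921 + $5,229 + $11,197 + $483 + $33,590 = $95,011 (over)
May 2017–October 2017: $18,921 + $5,229 + $11,197 + $483 + $33,590 + $2,966 = $72,386 (over)
June 2017–November 2017: $5,229 + $11,197 + $483 + $33,590 + $2,966 + $290 = $53,755 (under)
July 2017–December 2017: $11,197 + $483 + $33,590 + $2,966 + $290 + $11,598 = $60,124 (over)
4 windows exceed the threshold.

4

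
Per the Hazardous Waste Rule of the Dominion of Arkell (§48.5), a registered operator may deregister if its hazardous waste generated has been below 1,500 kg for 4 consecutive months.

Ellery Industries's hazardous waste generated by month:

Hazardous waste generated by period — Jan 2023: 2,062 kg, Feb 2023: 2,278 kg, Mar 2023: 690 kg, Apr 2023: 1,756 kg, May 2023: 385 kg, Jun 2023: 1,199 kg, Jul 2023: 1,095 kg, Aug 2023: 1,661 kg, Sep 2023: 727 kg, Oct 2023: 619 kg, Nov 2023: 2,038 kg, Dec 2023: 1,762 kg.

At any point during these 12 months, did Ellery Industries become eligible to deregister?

No

Months below 1,500 kg: Mar 2023, May 2023, Jun 2023, Jul 2023, Sep 2023, Oct 2023.
Longest run of consecutive months below the threshold: 3.
3 < 4, so Ellery Industries never became eligible.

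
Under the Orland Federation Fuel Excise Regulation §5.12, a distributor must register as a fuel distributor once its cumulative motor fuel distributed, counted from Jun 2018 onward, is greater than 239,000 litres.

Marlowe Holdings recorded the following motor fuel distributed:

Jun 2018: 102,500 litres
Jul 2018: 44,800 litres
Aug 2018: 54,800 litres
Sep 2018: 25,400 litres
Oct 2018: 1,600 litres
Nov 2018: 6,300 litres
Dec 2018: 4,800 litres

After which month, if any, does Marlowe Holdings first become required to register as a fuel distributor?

Through Jun 2018: 102,500 litres
Through Jul 2018: 147,300 litres
Through Aug 2018: 202,100 litres
Through Sep 2018: 227,500 litres
Through Oct 2018: 229,100 litres
Through Nov 2018: 235,400 litres
Through Dec 2018: 240,200 litres ← exceeds threshold

Dec 2018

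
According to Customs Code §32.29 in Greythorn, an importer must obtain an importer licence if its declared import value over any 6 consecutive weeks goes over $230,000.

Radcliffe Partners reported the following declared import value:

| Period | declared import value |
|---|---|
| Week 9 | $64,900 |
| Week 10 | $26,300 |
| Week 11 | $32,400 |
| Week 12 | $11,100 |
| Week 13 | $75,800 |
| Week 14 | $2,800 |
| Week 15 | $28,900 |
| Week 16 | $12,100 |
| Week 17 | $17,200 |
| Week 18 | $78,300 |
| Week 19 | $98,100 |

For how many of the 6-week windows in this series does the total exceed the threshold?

1

Week 9–Week 14: $64,900 + $26,300 + $32,400 + $11,100 + $75,800 + $2,800 = $213,300 (under)
Week 10–Week 15: $26,300 + $32,400 + $11,100 + $75,800 + $2,800 + $28,900 = $177,300 (under)
Week 11–Week 16: $32,400 + $11,100 + $75,800 + $2,800 + $28,900 + $12,100 = $163,100 (under)
Week 12–Week 17: $11,100 + $75,800 + $2,800 + $28,900 + $12,100 + $17,200 = $147,900 (under)
Week 13–Week 18: $75,800 + $2,800 + $28,900 + $12,100 + $17,200 + $78,300 = $215,100 (under)
Week 14–Week 19: $2,800 + $28,900 + $12,100 + $17,200 + $78,300 + $98,100 = $237,400 (over)
1 window exceeds the threshold.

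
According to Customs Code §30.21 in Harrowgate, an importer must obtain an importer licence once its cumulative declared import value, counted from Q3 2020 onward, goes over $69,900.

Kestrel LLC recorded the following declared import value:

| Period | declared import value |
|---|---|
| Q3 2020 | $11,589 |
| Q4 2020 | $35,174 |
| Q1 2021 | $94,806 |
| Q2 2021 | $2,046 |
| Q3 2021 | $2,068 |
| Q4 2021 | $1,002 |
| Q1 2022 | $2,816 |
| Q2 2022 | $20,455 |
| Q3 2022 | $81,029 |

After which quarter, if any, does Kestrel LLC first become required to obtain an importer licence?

Through Q3 2020: $11,589
Through Q4 2020: $46,763
Through Q1 2021: $141,569 ← exceeds threshold

Q1 2021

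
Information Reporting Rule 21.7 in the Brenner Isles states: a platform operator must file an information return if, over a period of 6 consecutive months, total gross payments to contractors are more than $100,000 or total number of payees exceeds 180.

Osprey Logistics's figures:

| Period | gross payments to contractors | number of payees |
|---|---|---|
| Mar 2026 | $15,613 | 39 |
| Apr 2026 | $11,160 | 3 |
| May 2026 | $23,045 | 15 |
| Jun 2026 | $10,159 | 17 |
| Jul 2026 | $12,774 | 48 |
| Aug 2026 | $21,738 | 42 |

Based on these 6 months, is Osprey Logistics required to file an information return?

No

Total gross payments to contractors: $15,613 + $11,160 + $23,045 + $10,159 + $12,774 + $21,738 = $94,489 (≤ $100,000).
Total number of payees: 39 + 3 + 15 + 17 + 48 + 42 = 164 (≤ 180).
The test is 'or': neither threshold is exceeded.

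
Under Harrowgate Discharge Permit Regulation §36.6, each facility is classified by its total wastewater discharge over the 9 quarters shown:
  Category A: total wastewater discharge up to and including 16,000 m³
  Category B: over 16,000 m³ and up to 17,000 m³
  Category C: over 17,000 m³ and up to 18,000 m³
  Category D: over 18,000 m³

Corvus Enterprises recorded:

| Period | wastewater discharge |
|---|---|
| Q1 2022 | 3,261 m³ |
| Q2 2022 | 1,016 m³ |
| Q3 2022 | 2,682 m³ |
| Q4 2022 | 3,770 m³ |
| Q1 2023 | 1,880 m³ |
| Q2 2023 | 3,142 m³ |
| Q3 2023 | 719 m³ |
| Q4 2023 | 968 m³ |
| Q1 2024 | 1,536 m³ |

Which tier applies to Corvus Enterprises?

Category D

Total wastewater discharge: 3,261 m³ + 1,016 m³ + 2,682 m³ + 3,770 m³ + 1,880 m³ + 3,142 m³ + 719 m³ + 968 m³ + 1,536 m³ = 18,974 m³.
18,974 m³ > 18,000 m³, so Category D applies.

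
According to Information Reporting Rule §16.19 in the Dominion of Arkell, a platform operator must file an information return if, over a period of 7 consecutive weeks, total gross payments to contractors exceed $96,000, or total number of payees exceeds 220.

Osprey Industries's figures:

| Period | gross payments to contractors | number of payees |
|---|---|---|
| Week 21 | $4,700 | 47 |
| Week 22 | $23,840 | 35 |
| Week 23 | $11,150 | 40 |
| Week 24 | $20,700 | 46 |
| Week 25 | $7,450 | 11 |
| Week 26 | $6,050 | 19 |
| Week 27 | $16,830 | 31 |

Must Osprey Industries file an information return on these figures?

Total gross payments to contractors: $4,700 + $23,840 + $11,150 + $20,700 + $7,450 + $6,050 + $16,830 = $90,720 (≤ $96,000).
Total number of payees: 47 + 35 + 40 + 46 + 11 + 19 + 31 = 229 (> 220).
The test is 'or': at least one threshold is exceeded.

Yes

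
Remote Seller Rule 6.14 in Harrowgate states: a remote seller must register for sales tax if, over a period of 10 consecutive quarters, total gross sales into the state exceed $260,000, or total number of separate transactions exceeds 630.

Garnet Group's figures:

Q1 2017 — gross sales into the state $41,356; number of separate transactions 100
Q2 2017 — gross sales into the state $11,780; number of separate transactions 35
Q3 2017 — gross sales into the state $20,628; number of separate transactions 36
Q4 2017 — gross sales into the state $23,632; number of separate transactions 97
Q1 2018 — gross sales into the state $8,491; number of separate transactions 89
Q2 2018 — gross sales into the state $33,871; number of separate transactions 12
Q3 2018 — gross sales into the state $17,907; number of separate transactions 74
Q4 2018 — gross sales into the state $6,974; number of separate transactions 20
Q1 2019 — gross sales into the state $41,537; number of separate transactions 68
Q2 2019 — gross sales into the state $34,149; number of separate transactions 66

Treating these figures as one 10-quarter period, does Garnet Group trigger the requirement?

No

Total gross sales into the state: $41,356 + $11,780 + $20,628 + $23,632 + $8,491 + $33,871 + $17,907 + $6,974 + $41,537 + $34,149 = $240,325 (≤ $260,000).
Total number of separate transactions: 100 + 35 + 36 + 97 + 89 + 12 + 74 + 20 + 68 + 66 = 597 (≤ 630).
The test is 'or': neither threshold is exceeded.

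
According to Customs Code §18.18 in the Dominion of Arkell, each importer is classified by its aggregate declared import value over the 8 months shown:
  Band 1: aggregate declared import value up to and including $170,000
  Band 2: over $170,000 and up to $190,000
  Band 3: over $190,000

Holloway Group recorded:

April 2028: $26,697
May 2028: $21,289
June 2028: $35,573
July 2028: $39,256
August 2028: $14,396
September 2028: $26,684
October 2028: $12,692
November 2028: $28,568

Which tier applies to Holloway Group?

Band 3

Aggregate declared import value: $26,697 + $21,289 + $35,573 + $39,256 + $14,396 + $26,684 + $12,692 + $28,568 = $205,155.
$205,155 > $190,000, so Band 3 applies.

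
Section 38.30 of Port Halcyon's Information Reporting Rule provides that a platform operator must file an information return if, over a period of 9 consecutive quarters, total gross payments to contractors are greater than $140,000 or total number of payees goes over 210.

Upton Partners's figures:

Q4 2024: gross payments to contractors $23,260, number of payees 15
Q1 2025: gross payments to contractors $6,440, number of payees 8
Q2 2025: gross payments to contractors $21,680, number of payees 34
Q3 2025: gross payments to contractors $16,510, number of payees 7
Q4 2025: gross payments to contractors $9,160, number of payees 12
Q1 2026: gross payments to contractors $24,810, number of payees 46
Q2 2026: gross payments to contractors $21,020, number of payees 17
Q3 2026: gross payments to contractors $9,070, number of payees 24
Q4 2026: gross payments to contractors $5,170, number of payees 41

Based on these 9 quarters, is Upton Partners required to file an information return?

Total gross payments to contractors: $23,260 + $6,440 + $21,680 + $16,510 + $9,160 + $24,810 + $21,020 + $9,070 + $5,170 = $137,120 (≤ $140,000).
Total number of payees: 15 + 8 + 34 + 7 + 12 + 46 + 17 + 24 + 41 = 204 (≤ 210).
The test is 'or': neither threshold is exceeded.

No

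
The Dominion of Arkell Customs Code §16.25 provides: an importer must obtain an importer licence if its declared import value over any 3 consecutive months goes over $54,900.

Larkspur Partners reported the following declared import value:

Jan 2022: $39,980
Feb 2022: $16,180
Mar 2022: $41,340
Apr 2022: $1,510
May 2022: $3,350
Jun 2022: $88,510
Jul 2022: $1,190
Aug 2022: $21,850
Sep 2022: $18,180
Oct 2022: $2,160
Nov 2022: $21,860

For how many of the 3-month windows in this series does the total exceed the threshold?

Jan 2022–Mar 2022: $39,980 + $16,180 + $41,340 = $97,500 (over)
Feb 2022–Apr 2022: $16,180 + $41,340 + $1,510 = $59,030 (over)
Mar 2022–May 2022: $41,340 + $1,510 + $3,350 = $46,200 (under)
Apr 2022–Jun 2022: $1,510 + $3,350 + $88,510 = $93,370 (over)
May 2022–Jul 2022: $3,350 + $88,510 + $1,190 = $93,050 (over)
Jun 2022–Aug 2022: $88,510 + $1,190 + $21,850 = $111,550 (over)
Jul 2022–Sep 2022: $1,190 + $21,850 + $18,180 = $41,220 (under)
Aug 2022–Oct 2022: $21,850 + $18,180 + $2,160 = $42,190 (under)
Sep 2022–Nov 2022: $18,180 + $2,160 + $21,860 = $42,200 (under)
5 windows exceed the threshold.

5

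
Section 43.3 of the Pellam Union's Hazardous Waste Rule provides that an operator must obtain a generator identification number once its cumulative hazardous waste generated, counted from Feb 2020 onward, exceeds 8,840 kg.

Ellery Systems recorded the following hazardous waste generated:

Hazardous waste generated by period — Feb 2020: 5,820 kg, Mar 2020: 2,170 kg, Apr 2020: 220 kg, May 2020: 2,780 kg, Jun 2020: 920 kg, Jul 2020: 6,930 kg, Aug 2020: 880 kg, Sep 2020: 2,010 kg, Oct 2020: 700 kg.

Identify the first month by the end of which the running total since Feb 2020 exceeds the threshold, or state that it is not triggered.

Through Feb 2020: 5,820 kg
Through Mar 2020: 7,990 kg
Through Apr 2020: 8,210 kg
Through May 2020: 10,990 kg ← exceeds threshold

May 2020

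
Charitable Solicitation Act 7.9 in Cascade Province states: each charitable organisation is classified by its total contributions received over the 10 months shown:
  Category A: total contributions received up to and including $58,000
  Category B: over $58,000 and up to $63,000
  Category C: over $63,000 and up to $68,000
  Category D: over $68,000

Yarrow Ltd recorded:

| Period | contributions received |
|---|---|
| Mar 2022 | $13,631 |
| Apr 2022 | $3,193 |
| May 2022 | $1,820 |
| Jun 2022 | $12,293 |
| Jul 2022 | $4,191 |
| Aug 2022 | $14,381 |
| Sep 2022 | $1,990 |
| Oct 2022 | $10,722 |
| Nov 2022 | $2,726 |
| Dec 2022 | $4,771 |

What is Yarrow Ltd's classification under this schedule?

Category D

Total contributions received: $13,631 + $3,193 + $1,820 + $12,293 + $4,191 + $14,381 + $1,990 + $10,722 + $2,726 + $4,771 = $69,718.
$69,718 > $68,000, so Category D applies.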